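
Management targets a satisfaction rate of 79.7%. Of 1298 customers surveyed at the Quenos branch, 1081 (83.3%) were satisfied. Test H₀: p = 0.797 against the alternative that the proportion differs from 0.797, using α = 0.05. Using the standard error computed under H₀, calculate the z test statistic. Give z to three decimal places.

p̂ = 1081/1298 = 0.832820.
Under H₀, SE = √(0.797·0.203/1298) = √(0.000124646) = 0.011165.
z = (0.832820 − 0.797)/0.011165 = 0.035820/0.011165 = 3.208.
Two-sided p-value ≈ 2·Φ(−3.208) = 0.0013. With α = 0.05, reject H₀.

z = 3.208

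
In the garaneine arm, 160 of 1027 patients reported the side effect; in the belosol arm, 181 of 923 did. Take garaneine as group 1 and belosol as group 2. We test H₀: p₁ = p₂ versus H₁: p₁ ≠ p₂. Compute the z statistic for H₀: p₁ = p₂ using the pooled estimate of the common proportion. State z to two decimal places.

p̂₁ = 160/1027 ≈ 0.1558, p̂₂ = 181/923 ≈ 0.1961.
Pooled p̂ = (160+181)/(1027+923) = 341/1950 = 0.1749.
SE = √(0.144292 × 0.00205713) = 0.0172.
z = (0.1558 − 0.1961)/0.0172 = -0.0403/0.0172 = -2.34.
p-value = 2·P(Z > 2.339) ≈ 0.0193.

z = -2.34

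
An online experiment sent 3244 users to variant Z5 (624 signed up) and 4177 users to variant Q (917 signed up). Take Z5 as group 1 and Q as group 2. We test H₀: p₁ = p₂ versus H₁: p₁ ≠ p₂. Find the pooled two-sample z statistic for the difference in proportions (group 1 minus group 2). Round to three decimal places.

z = -2.863

p̂₁ = 624/3244 ≈ 0.192355, p̂₂ = 917/4177 ≈ 0.219536.
Pooled p̂ = (624+917)/(3244+4177) = 1541/7421 = 0.207654.
SE = √(p̂(1−p̂)(1/n₁+1/n₂)) = √(0.207654·0.792346·0.000547668) = √(9.01098e-05) = 0.009493.
z = (0.192355 − 0.219536)/0.009493 = -0.027181/0.009493 = -2.863.
Two-sided p-value ≈ 2·Φ(−2.863) = 0.0042.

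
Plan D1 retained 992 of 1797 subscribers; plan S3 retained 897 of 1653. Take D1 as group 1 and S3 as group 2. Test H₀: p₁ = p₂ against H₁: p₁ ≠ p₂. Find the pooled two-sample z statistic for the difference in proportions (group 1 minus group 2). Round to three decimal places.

p̂₁ = 992/1797 ≈ 0.55203, p̂₂ = 897/1653 ≈ 0.54265.
Pooled p̂ = (992+897)/(1797+1653) = 1889/3450 = 0.54754.
SE = √(p̂(1−p̂)(1/n₁+1/n₂)) = √(0.54754·0.45246·0.00116144) = √(0.000287736) = 0.01696.
z = (0.55203 − 0.54265)/0.01696 = 0.00938/0.01696 = 0.553.
p-value = 2·P(Z > 0.553) ≈ 0.5802.

z = 0.553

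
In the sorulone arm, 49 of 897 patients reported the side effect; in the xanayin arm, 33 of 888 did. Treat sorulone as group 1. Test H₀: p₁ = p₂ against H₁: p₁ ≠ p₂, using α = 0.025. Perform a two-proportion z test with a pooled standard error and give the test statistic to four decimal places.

p̂₁ = 49/897 ≈ 0.0546265, p̂₂ = 33/888 ≈ 0.0371622.
Pooled p̂ = (49+33)/(897+888) = 82/1785 = 0.0459384.
SE = √(p̂(1−p̂)(1/n₁+1/n₂)) = √(0.0459384·0.9540616·0.00224095) = √(9.82166e-05) = 0.0099104.
z = (0.0546265 − 0.0371622)/0.0099104 = 0.0174643/0.0099104 = 1.7622.
Two-sided p-value ≈ 2·Φ(−1.762) = 0.0780. With α = 0.025, fail to reject H₀.

z = 1.7622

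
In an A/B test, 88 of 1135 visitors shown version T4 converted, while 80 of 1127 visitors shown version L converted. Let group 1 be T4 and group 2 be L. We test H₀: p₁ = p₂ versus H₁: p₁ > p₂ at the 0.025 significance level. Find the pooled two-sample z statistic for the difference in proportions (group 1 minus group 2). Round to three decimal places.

z = 0.594

p̂₁ = 88/1135 = 0.07753, p̂₂ = 80/1127 = 0.07098.
Pooled p̂ = (88+80)/(1135+1127) = 168/2262 = 0.07427.
SE = √(p̂(1−p̂)(1/n₁+1/n₂)) = √(0.07427·0.92573·0.00176837) = √(0.000121583) = 0.01103.
z = (0.07753 − 0.07098)/0.01103 = 0.00655/0.01103 = 0.594.
p-value = P(Z > 0.594) ≈ 0.2763, so at α = 0.025 we fail to reject H₀.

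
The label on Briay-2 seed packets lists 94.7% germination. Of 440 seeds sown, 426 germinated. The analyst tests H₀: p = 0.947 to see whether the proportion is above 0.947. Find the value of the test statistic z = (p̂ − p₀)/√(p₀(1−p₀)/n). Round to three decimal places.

z = 1.983

p̂ = 426/440 = 0.96818.
SE = √(p₀(1−p₀)/n) = √(0.050191/440) = 0.01068.
z = (0.96818 − 0.947)/0.01068 = 0.02118/0.01068 = 1.983.
p-value = P(Z > 1.983) ≈ 0.0237.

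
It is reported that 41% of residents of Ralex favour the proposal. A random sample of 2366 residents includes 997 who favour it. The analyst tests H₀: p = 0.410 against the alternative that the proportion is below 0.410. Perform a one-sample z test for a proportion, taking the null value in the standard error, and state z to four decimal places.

z = 1.1261

p̂ = 997/2366 ≈ 0.421386.
Standard error under H₀: √(0.41×0.59/2366) = 0.010111.
z = (0.421386 − 0.41)/0.010111 = 0.011386/0.010111 = 1.1261.
p-value = P(Z < 1.126) ≈ 0.8699.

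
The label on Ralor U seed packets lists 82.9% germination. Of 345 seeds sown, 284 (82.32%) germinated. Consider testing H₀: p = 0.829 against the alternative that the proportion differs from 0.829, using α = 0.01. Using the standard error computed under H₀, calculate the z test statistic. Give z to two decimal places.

p̂ = 284/345 ≈ 0.8232.
Standard error under H₀: √(0.829×0.171/345) = 0.0203.
z = (0.8232 − 0.829)/0.0203 = -0.0058/0.0203 = -0.29.
p-value = 2·P(Z > 0.287) ≈ 0.7743. With α = 0.01, fail to reject H₀.

z = -0.29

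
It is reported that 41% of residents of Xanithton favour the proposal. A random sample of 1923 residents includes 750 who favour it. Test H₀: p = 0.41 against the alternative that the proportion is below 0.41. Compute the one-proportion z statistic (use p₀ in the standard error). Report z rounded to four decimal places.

p̂ = 750/1923 ≈ 0.3900156.
Under H₀, SE = √(0.41·0.59/1923) = √(0.000125793) = 0.0112157.
z = (0.3900156 − 0.41)/0.0112157 = -0.0199844/0.0112157 = -1.7818.

z = -1.7818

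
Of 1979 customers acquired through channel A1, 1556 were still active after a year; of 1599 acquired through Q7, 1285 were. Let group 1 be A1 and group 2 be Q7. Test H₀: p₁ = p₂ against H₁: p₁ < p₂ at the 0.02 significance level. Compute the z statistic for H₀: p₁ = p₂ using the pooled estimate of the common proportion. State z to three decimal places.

p̂₁ = 1556/1979 ≈ 0.78626, p̂₂ = 1285/1599 ≈ 0.80363.
Pooled p̂ = (1556+1285)/(1979+1599) = 2841/3578 = 0.79402.
SE = √(0.163553 × 0.0011307) = 0.01360.
z = (0.78626 − 0.80363)/0.01360 = -0.01737/0.01360 = -1.277.
p-value = P(Z < -1.277) ≈ 0.1007; since p > α = 0.02, fail to reject H₀.

z = -1.277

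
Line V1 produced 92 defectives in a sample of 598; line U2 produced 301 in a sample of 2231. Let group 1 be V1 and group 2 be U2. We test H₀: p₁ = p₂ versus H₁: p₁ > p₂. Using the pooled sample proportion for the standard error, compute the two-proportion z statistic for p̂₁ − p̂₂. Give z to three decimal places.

z = 1.189

p̂₁ = 92/598 = 0.153846, p̂₂ = 301/2231 = 0.134917.
Pooled p̂ = (92+301)/(598+2231) = 393/2829 = 0.138918.
SE = √(0.11962 × 0.00212047) = 0.015926.
z = (0.153846 − 0.134917)/0.015926 = 0.018929/0.015926 = 1.189.
p-value = P(Z > 1.189) ≈ 0.1173.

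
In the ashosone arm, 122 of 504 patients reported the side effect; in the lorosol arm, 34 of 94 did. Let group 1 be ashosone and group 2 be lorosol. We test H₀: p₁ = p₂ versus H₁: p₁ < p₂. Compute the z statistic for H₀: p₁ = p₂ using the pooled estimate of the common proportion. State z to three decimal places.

z = -2.425

p̂₁ = 122/504 = 0.24206, p̂₂ = 34/94 = 0.36170.
Pooled p̂ = (122+34)/(504+94) = 156/598 = 0.26087.
SE = √(0.192817 × 0.0126224) = 0.04933.
z = (0.24206 − 0.36170)/0.04933 = -0.11964/0.04933 = -2.425.
p-value = P(Z < -2.425) ≈ 0.0077.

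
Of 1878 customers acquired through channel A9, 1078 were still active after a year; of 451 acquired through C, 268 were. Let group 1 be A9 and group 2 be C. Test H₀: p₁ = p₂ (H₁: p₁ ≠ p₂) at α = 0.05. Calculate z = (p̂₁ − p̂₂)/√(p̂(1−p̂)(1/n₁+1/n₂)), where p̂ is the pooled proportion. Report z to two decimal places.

z = -0.78

p̂₁ = 1078/1878 ≈ 0.5740, p̂₂ = 268/451 ≈ 0.5942.
Pooled p̂ = (1078+268)/(1878+451) = 1346/2329 = 0.5779.
SE = √(0.243927 × 0.00274978) = 0.0259.
z = (0.5740 − 0.5942)/0.0259 = -0.0202/0.0259 = -0.78.
Two-sided p-value ≈ 2·Φ(−0.781) = 0.4350. With α = 0.05, fail to reject H₀.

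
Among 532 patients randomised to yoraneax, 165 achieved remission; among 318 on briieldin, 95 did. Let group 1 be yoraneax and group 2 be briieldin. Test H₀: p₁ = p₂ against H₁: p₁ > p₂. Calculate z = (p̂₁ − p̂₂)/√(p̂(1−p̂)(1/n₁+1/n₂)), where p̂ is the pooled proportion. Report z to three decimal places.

z = 0.349

p̂₁ = 165/532 = 0.31015, p̂₂ = 95/318 = 0.29874.
Pooled p̂ = (165+95)/(532+318) = 260/850 = 0.30588.
SE = √(p̂(1−p̂)(1/n₁+1/n₂)) = √(0.30588·0.69412·0.00502435) = √(0.00106676) = 0.03266.
z = (0.31015 − 0.29874)/0.03266 = 0.01141/0.03266 = 0.349.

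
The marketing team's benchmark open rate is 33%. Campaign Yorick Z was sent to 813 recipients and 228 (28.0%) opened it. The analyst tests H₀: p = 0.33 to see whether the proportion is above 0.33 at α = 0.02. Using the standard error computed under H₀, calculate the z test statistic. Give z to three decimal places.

z = -3.005

p̂ = 228/813 = 0.28044.
Under H₀, SE = √(0.33·0.67/813) = √(0.000271956) = 0.01649.
z = (0.28044 − 0.33)/0.01649 = -0.04956/0.01649 = -3.005.
p-value = P(Z > -3.005) ≈ 0.9987, so at α = 0.02 we fail to reject H₀.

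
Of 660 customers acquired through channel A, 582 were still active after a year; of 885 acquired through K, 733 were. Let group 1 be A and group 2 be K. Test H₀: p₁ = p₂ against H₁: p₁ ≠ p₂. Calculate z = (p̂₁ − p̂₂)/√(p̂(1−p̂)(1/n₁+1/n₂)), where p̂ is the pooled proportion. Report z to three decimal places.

z = 2.926

p̂₁ = 582/660 ≈ 0.88182, p̂₂ = 733/885 ≈ 0.82825.
Pooled p̂ = (582+733)/(660+885) = 1315/1545 = 0.85113.
SE = √(0.126706 × 0.0026451) = 0.01831.
z = (0.88182 − 0.82825)/0.01831 = 0.05357/0.01831 = 2.926.
Two-sided p-value ≈ 2·Φ(−2.926) = 0.0034.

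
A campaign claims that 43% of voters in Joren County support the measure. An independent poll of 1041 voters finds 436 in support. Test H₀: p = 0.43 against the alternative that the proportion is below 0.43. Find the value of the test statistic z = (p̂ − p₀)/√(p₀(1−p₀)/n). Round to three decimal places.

z = -0.728

p̂ = 436/1041 = 0.41883.
Under H₀, SE = √(0.43·0.57/1041) = √(0.000235447) = 0.01534.
z = (0.41883 − 0.43)/0.01534 = -0.01117/0.01534 = -0.728.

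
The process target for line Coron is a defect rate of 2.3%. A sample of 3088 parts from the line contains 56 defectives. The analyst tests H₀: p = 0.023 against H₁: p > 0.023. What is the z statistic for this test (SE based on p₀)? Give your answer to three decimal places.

p̂ = 56/3088 = 0.01813.
Under H₀, SE = √(0.023·0.977/3088) = √(7.27688e-06) = 0.00270.
z = (0.01813 − 0.023)/0.00270 = -0.00487/0.00270 = -1.804.
p-value = P(Z > -1.804) ≈ 0.9644.

z = -1.804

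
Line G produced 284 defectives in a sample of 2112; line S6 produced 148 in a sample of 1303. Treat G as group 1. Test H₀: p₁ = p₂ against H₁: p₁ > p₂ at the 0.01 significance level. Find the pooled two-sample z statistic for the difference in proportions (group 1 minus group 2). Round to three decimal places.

p̂₁ = 284/2112 ≈ 0.13447, p̂₂ = 148/1303 ≈ 0.11358.
Pooled p̂ = (284+148)/(2112+1303) = 432/3415 = 0.12650.
SE = √(0.110498 × 0.00124094) = 0.01171.
z = (0.13447 − 0.11358)/0.01171 = 0.02089/0.01171 = 1.784.
p-value = P(Z > 1.784) ≈ 0.0372. With α = 0.01, fail to reject H₀.

z = 1.784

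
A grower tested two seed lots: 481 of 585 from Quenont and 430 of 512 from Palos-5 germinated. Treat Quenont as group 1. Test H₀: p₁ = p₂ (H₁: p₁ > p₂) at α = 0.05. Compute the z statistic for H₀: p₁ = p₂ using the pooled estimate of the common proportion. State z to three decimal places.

p̂₁ = 481/585 = 0.82222, p̂₂ = 430/512 = 0.83984.
Pooled p̂ = (481+430)/(585+512) = 911/1097 = 0.83045.
SE = √(p̂(1−p̂)(1/n₁+1/n₂)) = √(0.83045·0.16955·0.00366253) = √(0.000515702) = 0.02271.
z = (0.82222 − 0.83984)/0.02271 = -0.01762/0.02271 = -0.776.
p-value = P(Z > -0.776) ≈ 0.7811; since p > α = 0.05, fail to reject H₀.

z = -0.776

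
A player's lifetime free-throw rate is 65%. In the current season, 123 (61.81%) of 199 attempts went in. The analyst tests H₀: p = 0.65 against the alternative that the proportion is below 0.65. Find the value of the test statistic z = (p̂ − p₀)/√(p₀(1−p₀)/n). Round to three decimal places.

p̂ = 123/199 ≈ 0.61809.
Under H₀, SE = √(0.65·0.35/199) = √(0.00114322) = 0.03381.
z = (0.61809 − 0.65)/0.03381 = -0.03191/0.03381 = -0.944.
p-value = P(Z < -0.944) ≈ 0.1726.

z = -0.944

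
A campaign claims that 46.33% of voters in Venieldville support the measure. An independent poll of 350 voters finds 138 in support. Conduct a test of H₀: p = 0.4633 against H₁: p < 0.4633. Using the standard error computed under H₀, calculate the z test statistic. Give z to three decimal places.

z = -2.589

p̂ = 138/350 = 0.39429.
Under H₀, SE = √(0.4633·0.5367/350) = √(0.000710437) = 0.02665.
z = (0.39429 − 0.4633)/0.02665 = -0.06901/0.02665 = -2.589.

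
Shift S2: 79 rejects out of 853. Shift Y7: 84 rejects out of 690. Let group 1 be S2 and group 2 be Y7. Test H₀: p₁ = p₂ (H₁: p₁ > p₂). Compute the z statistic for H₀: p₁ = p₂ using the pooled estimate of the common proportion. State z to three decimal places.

z = -1.851

p̂₁ = 79/853 = 0.09261, p̂₂ = 84/690 = 0.12174.
Pooled p̂ = (79+84)/(853+690) = 163/1543 = 0.10564.
SE = √(p̂(1−p̂)(1/n₁+1/n₂)) = √(0.10564·0.89436·0.00262161) = √(0.000247687) = 0.01574.
z = (0.09261 − 0.12174)/0.01574 = -0.02913/0.01574 = -1.851.
p-value = P(Z > -1.851) ≈ 0.9679.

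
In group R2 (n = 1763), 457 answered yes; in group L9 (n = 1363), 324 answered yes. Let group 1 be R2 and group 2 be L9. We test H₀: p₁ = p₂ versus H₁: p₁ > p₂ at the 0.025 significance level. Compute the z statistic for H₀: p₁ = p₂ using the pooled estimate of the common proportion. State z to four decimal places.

z = 1.3773

p̂₁ = 457/1763 ≈ 0.259217, p̂₂ = 324/1363 ≈ 0.237711.
Pooled p̂ = (457+324)/(1763+1363) = 781/3126 = 0.249840.
SE = √(0.18742 × 0.00130089) = 0.015615.
z = (0.259217 − 0.237711)/0.015615 = 0.021506/0.015615 = 1.3773.
p-value = P(Z > 1.377) ≈ 0.0842. With α = 0.025, fail to reject H₀.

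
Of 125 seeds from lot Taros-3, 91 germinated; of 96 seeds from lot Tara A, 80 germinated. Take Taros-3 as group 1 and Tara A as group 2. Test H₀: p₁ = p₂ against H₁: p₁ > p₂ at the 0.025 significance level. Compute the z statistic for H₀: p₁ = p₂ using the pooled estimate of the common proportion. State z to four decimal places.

z = -1.8551

p̂₁ = 91/125 ≈ 0.728000, p̂₂ = 80/96 ≈ 0.833333.
Pooled p̂ = (91+80)/(125+96) = 171/221 = 0.773756.
SE = √(p̂(1−p̂)(1/n₁+1/n₂)) = √(0.773756·0.226244·0.0184167) = √(0.00322398) = 0.056780.
z = (0.728000 − 0.833333)/0.056780 = -0.105333/0.056780 = -1.8551.
p-value = P(Z > -1.855) ≈ 0.9682; since p > α = 0.025, fail to reject H₀.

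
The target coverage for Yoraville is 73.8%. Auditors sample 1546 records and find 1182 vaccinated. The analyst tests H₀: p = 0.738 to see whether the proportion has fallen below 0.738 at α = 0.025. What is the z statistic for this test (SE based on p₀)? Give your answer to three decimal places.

z = 2.374

p̂ = 1182/1546 ≈ 0.764554.
Under H₀, SE = √(0.738·0.262/1546) = √(0.000125069) = 0.011183.
z = (0.764554 − 0.738)/0.011183 = 0.026554/0.011183 = 2.374.
p-value = P(Z < 2.374) ≈ 0.9912. With α = 0.025, fail to reject H₀.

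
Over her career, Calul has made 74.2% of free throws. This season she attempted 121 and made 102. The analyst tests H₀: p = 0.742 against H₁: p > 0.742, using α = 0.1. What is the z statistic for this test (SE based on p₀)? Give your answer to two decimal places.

p̂ = 102/121 = 0.8430.
SE = √(p₀(1−p₀)/n) = √(0.19144/121) = 0.0398.
z = (0.8430 − 0.742)/0.0398 = 0.1010/0.0398 = 2.54.
p-value = P(Z > 2.539) ≈ 0.0056; since p < α = 0.1, reject H₀.

z = 2.54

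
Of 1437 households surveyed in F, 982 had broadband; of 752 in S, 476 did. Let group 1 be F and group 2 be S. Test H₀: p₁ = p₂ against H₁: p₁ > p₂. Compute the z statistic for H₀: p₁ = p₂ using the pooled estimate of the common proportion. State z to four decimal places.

z = 2.3739

p̂₁ = 982/1437 = 0.683368, p̂₂ = 476/752 = 0.632979.
Pooled p̂ = (982+476)/(1437+752) = 1458/2189 = 0.666058.
SE = √(0.222425 × 0.00202568) = 0.021226.
z = (0.683368 − 0.632979)/0.021226 = 0.050389/0.021226 = 2.3739.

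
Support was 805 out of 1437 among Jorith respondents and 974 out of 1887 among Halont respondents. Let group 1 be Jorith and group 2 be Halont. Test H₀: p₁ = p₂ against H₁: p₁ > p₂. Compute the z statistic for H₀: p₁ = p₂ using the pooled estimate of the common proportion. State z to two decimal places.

z = 2.52

p̂₁ = 805/1437 = 0.56019, p̂₂ = 974/1887 = 0.51616.
Pooled p̂ = (805+974)/(1437+1887) = 1779/3324 = 0.53520.
SE = √(0.248761 × 0.00122584) = 0.01746.
z = (0.56019 − 0.51616)/0.01746 = 0.04403/0.01746 = 2.52.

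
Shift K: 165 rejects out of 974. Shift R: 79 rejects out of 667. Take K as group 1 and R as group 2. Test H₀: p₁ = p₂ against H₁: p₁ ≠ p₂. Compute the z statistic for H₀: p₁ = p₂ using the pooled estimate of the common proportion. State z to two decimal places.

z = 2.85

p̂₁ = 165/974 ≈ 0.1694, p̂₂ = 79/667 ≈ 0.1184.
Pooled p̂ = (165+79)/(974+667) = 244/1641 = 0.1487.
SE = √(0.126581 × 0.00252594) = 0.0179.
z = (0.1694 − 0.1184)/0.0179 = 0.0510/0.0179 = 2.85.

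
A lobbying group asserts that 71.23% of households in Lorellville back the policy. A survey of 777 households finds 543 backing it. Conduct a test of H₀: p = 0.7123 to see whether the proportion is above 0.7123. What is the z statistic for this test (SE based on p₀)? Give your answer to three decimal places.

p̂ = 543/777 ≈ 0.69884.
Under H₀, SE = √(0.7123·0.2877/777) = √(0.000263744) = 0.01624.
z = (0.69884 − 0.7123)/0.01624 = -0.01346/0.01624 = -0.829.
p-value = P(Z > -0.829) ≈ 0.7964.

z = -0.829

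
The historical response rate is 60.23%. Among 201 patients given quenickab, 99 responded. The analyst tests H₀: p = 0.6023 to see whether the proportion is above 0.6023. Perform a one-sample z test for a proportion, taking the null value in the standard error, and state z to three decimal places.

p̂ = 99/201 ≈ 0.49254.
SE = √(p₀(1−p₀)/n) = √(0.23953/201) = 0.03452.
z = (0.49254 − 0.6023)/0.03452 = -0.10976/0.03452 = -3.180.

z = -3.180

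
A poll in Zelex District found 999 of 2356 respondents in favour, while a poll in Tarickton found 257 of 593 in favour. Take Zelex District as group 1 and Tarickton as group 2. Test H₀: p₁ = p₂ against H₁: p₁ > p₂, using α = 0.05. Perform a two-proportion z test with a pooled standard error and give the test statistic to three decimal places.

z = -0.412

p̂₁ = 999/2356 = 0.42402, p̂₂ = 257/593 = 0.43339.
Pooled p̂ = (999+257)/(2356+593) = 1256/2949 = 0.42591.
SE = √(0.24451 × 0.00211079) = 0.02272.
z = (0.42402 − 0.43339)/0.02272 = -0.00937/0.02272 = -0.412.
p-value = P(Z > -0.412) ≈ 0.6599, so at α = 0.05 we fail to reject H₀.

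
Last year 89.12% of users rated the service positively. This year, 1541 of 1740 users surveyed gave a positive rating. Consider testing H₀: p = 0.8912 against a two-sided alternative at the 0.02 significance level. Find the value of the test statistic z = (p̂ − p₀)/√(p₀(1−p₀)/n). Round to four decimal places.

z = -0.7459

p̂ = 1541/1740 ≈ 0.885632.
SE = √(p₀(1−p₀)/n) = √(0.096963/1740) = 0.007465.
z = (0.885632 − 0.8912)/0.007465 = -0.005568/0.007465 = -0.7459.
Two-sided p-value ≈ 2·Φ(−0.746) = 0.4558; since p > α = 0.02, fail to reject H₀.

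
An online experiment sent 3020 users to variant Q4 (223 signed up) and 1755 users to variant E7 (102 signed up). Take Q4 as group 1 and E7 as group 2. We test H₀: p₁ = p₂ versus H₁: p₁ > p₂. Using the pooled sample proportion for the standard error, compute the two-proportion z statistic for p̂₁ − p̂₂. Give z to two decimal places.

z = 2.08

p̂₁ = 223/3020 ≈ 0.07384, p̂₂ = 102/1755 ≈ 0.05812.
Pooled p̂ = (223+102)/(3020+1755) = 325/4775 = 0.06806.
SE = √(0.0634303 × 0.000900926) = 0.00756.
z = (0.07384 − 0.05812)/0.00756 = 0.01572/0.00756 = 2.08.
p-value = P(Z > 2.080) ≈ 0.0188.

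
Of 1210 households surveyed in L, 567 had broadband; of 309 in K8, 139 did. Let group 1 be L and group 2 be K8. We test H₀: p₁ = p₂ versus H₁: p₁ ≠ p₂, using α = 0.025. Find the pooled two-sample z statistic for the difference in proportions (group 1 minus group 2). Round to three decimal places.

p̂₁ = 567/1210 ≈ 0.46860, p̂₂ = 139/309 ≈ 0.44984.
Pooled p̂ = (567+139)/(1210+309) = 706/1519 = 0.46478.
SE = √(0.24876 × 0.00406269) = 0.03179.
z = (0.46860 − 0.44984)/0.03179 = 0.01876/0.03179 = 0.590.
Two-sided p-value ≈ 2·Φ(−0.590) = 0.5552. With α = 0.025, fail to reject H₀.

z = 0.590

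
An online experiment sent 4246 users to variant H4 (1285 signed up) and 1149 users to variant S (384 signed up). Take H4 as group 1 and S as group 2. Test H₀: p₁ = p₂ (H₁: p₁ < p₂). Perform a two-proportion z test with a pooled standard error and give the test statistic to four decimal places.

p̂₁ = 1285/4246 ≈ 0.302638, p̂₂ = 384/1149 ≈ 0.334204.
Pooled p̂ = (1285+384)/(4246+1149) = 1669/5395 = 0.309361.
SE = √(0.213657 × 0.00110584) = 0.015371.
z = (0.302638 − 0.334204)/0.015371 = -0.031566/0.015371 = -2.0536.

z = -2.0536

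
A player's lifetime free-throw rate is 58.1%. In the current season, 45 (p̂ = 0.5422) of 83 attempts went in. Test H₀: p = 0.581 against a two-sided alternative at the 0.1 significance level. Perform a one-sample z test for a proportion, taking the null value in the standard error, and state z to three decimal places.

p̂ = 45/83 = 0.54217.
Standard error under H₀: √(0.581×0.419/83) = 0.05416.
z = (0.54217 − 0.581)/0.05416 = -0.03883/0.05416 = -0.717.
p-value = 2·P(Z > 0.717) ≈ 0.4734. With α = 0.1, fail to reject H₀.

z = -0.717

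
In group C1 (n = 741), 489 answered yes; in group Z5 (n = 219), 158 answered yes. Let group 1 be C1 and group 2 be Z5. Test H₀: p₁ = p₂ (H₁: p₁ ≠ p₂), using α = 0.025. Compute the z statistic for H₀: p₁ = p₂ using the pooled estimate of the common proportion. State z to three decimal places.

p̂₁ = 489/741 ≈ 0.65992, p̂₂ = 158/219 ≈ 0.72146.
Pooled p̂ = (489+158)/(741+219) = 647/960 = 0.67396.
SE = √(p̂(1−p̂)(1/n₁+1/n₂)) = √(0.67396·0.32604·0.00591574) = √(0.00129992) = 0.03605.
z = (0.65992 − 0.72146)/0.03605 = -0.06154/0.03605 = -1.707.
p-value = 2·P(Z > 1.707) ≈ 0.0878, so at α = 0.025 we fail to reject H₀.

z = -1.707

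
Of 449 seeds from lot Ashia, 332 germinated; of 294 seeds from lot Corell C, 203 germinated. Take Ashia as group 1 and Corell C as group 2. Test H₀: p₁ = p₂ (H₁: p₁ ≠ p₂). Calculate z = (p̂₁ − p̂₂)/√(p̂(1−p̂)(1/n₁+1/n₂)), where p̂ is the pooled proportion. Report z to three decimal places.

z = 1.453

p̂₁ = 332/449 = 0.73942, p̂₂ = 203/294 = 0.69048.
Pooled p̂ = (332+203)/(449+294) = 535/743 = 0.72005.
SE = √(p̂(1−p̂)(1/n₁+1/n₂)) = √(0.72005·0.27995·0.00562853) = √(0.00113458) = 0.03368.
z = (0.73942 − 0.69048)/0.03368 = 0.04894/0.03368 = 1.453.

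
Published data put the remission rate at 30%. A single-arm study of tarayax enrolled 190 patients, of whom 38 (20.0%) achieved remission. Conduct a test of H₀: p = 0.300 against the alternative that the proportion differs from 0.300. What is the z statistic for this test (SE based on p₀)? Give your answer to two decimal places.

z = -3.01

p̂ = 38/190 ≈ 0.2000.
SE = √(p₀(1−p₀)/n) = √(0.21/190) = 0.0332.
z = (0.2000 − 0.3)/0.0332 = -0.1000/0.0332 = -3.01.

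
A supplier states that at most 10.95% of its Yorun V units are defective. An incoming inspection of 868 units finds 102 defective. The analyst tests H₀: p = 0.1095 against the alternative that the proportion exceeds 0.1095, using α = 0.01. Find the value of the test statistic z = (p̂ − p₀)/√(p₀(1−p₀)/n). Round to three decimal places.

p̂ = 102/868 ≈ 0.11751.
Under H₀, SE = √(0.1095·0.8905/868) = √(0.000112338) = 0.01060.
z = (0.11751 − 0.1095)/0.01060 = 0.00801/0.01060 = 0.756.
p-value = P(Z > 0.756) ≈ 0.2249; since p > α = 0.01, fail to reject H₀.

z = 0.756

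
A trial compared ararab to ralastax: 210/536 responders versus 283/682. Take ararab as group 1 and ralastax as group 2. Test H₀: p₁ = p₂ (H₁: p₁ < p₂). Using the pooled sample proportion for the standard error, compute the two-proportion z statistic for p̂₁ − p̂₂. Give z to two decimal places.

p̂₁ = 210/536 ≈ 0.3918, p̂₂ = 283/682 ≈ 0.4150.
Pooled p̂ = (210+283)/(536+682) = 493/1218 = 0.4048.
SE = √(0.24093 × 0.00333195) = 0.0283.
z = (0.3918 − 0.4150)/0.0283 = -0.0232/0.0283 = -0.82.
p-value = P(Z < -0.818) ≈ 0.2068.

z = -0.82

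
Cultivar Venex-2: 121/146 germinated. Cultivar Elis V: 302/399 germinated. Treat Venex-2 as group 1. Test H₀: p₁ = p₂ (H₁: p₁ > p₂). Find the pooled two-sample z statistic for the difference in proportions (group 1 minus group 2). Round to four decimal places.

z = 1.7827

p̂₁ = 121/146 ≈ 0.828767, p̂₂ = 302/399 ≈ 0.756892.
Pooled p̂ = (121+302)/(146+399) = 423/545 = 0.776147.
SE = √(p̂(1−p̂)(1/n₁+1/n₂)) = √(0.776147·0.223853·0.00935558) = √(0.00162547) = 0.040317.
z = (0.828767 − 0.756892)/0.040317 = 0.071875/0.040317 = 1.7827.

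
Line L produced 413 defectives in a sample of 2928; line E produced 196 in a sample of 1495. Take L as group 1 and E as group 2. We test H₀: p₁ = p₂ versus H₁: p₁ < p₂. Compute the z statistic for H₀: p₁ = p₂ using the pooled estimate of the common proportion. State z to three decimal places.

z = 0.908

p̂₁ = 413/2928 = 0.141052, p̂₂ = 196/1495 = 0.131104.
Pooled p̂ = (413+196)/(2928+1495) = 609/4423 = 0.137689.
SE = √(0.118731 × 0.00101043) = 0.010953.
z = (0.141052 − 0.131104)/0.010953 = 0.009948/0.010953 = 0.908.
p-value = P(Z < 0.908) ≈ 0.8181.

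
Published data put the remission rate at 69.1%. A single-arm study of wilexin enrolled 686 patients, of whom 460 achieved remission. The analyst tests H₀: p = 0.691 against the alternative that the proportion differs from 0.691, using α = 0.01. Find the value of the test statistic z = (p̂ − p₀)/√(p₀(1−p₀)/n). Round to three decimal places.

p̂ = 460/686 = 0.67055.
SE = √(p₀(1−p₀)/n) = √(0.21352/686) = 0.01764.
z = (0.67055 − 0.691)/0.01764 = -0.02045/0.01764 = -1.159.
p-value = 2·P(Z > 1.159) ≈ 0.2465, so at α = 0.01 we fail to reject H₀.

z = -1.159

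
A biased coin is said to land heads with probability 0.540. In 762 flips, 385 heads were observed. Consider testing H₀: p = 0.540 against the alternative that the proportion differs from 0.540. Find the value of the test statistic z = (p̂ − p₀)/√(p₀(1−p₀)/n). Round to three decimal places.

p̂ = 385/762 = 0.505249.
Under H₀, SE = √(0.54·0.46/762) = √(0.000325984) = 0.018055.
z = (0.505249 − 0.54)/0.018055 = -0.034751/0.018055 = -1.925.
p-value = 2·P(Z > 1.925) ≈ 0.0543.

z = -1.925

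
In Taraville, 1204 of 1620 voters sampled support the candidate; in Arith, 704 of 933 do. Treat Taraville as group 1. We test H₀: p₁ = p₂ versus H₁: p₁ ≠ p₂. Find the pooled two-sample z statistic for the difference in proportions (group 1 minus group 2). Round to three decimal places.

p̂₁ = 1204/1620 = 0.74321, p̂₂ = 704/933 = 0.75456.
Pooled p̂ = (1204+704)/(1620+933) = 1908/2553 = 0.74736.
SE = √(p̂(1−p̂)(1/n₁+1/n₂)) = √(0.74736·0.25264·0.0016891) = √(0.000318927) = 0.01786.
z = (0.74321 − 0.75456)/0.01786 = -0.01135/0.01786 = -0.635.
p-value = 2·P(Z > 0.635) ≈ 0.5252.

z = -0.635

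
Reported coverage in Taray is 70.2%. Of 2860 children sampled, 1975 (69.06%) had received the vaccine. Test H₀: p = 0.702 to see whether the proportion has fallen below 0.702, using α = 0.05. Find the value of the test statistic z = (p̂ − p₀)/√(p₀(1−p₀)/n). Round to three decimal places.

z = -1.338

p̂ = 1975/2860 = 0.69056.
Under H₀, SE = √(0.702·0.298/2860) = √(7.31455e-05) = 0.00855.
z = (0.69056 − 0.702)/0.00855 = -0.01144/0.00855 = -1.338.
p-value = P(Z < -1.338) ≈ 0.0905. With α = 0.05, fail to reject H₀.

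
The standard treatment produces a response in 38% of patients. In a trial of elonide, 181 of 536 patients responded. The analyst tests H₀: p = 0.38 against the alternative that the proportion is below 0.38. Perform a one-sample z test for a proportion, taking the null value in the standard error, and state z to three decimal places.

z = -2.018

p̂ = 181/536 = 0.33769.
Under H₀, SE = √(0.38·0.62/536) = √(0.000439552) = 0.02097.
z = (0.33769 − 0.38)/0.02097 = -0.04231/0.02097 = -2.018.
p-value = P(Z < -2.018) ≈ 0.0218.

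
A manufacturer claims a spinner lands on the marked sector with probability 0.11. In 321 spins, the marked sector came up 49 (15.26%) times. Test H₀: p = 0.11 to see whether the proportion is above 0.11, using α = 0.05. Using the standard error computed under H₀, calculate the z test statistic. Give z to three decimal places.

p̂ = 49/321 ≈ 0.152648.
Under H₀, SE = √(0.11·0.89/321) = √(0.000304984) = 0.017464.
z = (0.152648 − 0.11)/0.017464 = 0.042648/0.017464 = 2.442.
p-value = P(Z > 2.442) ≈ 0.0073, so at α = 0.05 we reject H₀.

z = 2.442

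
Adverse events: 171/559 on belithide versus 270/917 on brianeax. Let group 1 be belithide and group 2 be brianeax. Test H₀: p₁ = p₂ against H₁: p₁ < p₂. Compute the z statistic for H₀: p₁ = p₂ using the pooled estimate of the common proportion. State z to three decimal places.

p̂₁ = 171/559 ≈ 0.30590, p̂₂ = 270/917 ≈ 0.29444.
Pooled p̂ = (171+270)/(559+917) = 441/1476 = 0.29878.
SE = √(p̂(1−p̂)(1/n₁+1/n₂)) = √(0.29878·0.70122·0.00287942) = √(0.00060327) = 0.02456.
z = (0.30590 − 0.29444)/0.02456 = 0.01146/0.02456 = 0.467.
p-value = P(Z < 0.467) ≈ 0.6797.

z = 0.467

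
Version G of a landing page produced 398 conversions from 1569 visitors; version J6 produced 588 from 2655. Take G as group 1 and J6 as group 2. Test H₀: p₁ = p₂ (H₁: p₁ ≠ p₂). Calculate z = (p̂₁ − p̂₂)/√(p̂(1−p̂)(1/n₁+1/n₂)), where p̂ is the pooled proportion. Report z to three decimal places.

z = 2.390

p̂₁ = 398/1569 ≈ 0.25366, p̂₂ = 588/2655 ≈ 0.22147.
Pooled p̂ = (398+588)/(1569+2655) = 986/4224 = 0.23343.
SE = √(p̂(1−p̂)(1/n₁+1/n₂)) = √(0.23343·0.76657·0.001014) = √(0.000181444) = 0.01347.
z = (0.25366 − 0.22147)/0.01347 = 0.03219/0.01347 = 2.390.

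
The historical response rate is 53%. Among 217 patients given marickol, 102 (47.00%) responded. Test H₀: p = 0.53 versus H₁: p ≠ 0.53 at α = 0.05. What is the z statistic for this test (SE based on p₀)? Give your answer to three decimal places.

p̂ = 102/217 = 0.470046.
Under H₀, SE = √(0.53·0.47/217) = √(0.00114793) = 0.033881.
z = (0.470046 − 0.53)/0.033881 = -0.059954/0.033881 = -1.770.
p-value = 2·P(Z > 1.770) ≈ 0.0768. With α = 0.05, fail to reject H₀.

z = -1.770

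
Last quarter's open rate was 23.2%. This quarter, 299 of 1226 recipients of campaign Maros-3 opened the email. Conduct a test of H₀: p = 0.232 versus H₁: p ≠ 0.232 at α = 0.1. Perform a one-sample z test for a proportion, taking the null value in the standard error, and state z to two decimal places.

z = 0.99

p̂ = 299/1226 = 0.24388.
Under H₀, SE = √(0.232·0.768/1226) = √(0.000145331) = 0.01206.
z = (0.24388 − 0.232)/0.01206 = 0.01188/0.01206 = 0.99.
Two-sided p-value ≈ 2·Φ(−0.986) = 0.3243. With α = 0.1, fail to reject H₀.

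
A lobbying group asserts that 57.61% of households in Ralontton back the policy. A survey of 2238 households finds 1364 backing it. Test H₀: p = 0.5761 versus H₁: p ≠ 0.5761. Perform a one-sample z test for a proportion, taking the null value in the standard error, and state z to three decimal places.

p̂ = 1364/2238 ≈ 0.609473.
Standard error under H₀: √(0.5761×0.4239/2238) = 0.010446.
z = (0.609473 − 0.5761)/0.010446 = 0.033373/0.010446 = 3.195.

z = 3.195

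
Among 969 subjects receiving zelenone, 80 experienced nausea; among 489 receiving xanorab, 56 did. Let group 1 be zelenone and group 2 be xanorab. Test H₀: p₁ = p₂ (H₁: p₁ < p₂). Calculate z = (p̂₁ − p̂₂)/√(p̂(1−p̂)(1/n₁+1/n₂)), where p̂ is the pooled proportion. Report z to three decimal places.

z = -1.981

p̂₁ = 80/969 = 0.08256, p̂₂ = 56/489 = 0.11452.
Pooled p̂ = (80+56)/(969+489) = 136/1458 = 0.09328.
SE = √(p̂(1−p̂)(1/n₁+1/n₂)) = √(0.09328·0.90672·0.00307698) = √(0.000260244) = 0.01613.
z = (0.08256 − 0.11452)/0.01613 = -0.03196/0.01613 = -1.981.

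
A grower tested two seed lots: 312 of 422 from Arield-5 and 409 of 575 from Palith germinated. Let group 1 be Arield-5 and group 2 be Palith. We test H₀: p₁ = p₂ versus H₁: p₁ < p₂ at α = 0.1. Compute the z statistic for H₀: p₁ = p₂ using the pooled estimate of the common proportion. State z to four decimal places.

p̂₁ = 312/422 ≈ 0.739336, p̂₂ = 409/575 ≈ 0.711304.
Pooled p̂ = (312+409)/(422+575) = 721/997 = 0.723170.
SE = √(p̂(1−p̂)(1/n₁+1/n₂)) = √(0.723170·0.276830·0.0041088) = √(0.000822562) = 0.028680.
z = (0.739336 − 0.711304)/0.028680 = 0.028032/0.028680 = 0.9774.
p-value = P(Z < 0.977) ≈ 0.8358; since p > α = 0.1, fail to reject H₀.

z = 0.9774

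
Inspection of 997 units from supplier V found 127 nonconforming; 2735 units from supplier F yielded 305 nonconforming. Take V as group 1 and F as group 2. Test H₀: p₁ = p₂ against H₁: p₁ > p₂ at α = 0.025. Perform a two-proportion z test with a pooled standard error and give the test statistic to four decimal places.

z = 1.3404

p̂₁ = 127/997 ≈ 0.127382, p̂₂ = 305/2735 ≈ 0.111517.
Pooled p̂ = (127+305)/(997+2735) = 432/3732 = 0.115756.
SE = √(p̂(1−p̂)(1/n₁+1/n₂)) = √(0.115756·0.884244·0.00136864) = √(0.000140089) = 0.011836.
z = (0.127382 − 0.111517)/0.011836 = 0.015865/0.011836 = 1.3404.
p-value = P(Z > 1.340) ≈ 0.0901; since p > α = 0.025, fail to reject H₀.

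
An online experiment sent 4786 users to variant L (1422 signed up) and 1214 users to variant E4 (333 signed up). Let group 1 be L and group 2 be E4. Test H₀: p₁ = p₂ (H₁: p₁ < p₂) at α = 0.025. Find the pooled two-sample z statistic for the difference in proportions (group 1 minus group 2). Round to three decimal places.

p̂₁ = 1422/4786 = 0.29712, p̂₂ = 333/1214 = 0.27430.
Pooled p̂ = (1422+333)/(4786+1214) = 1755/6000 = 0.29250.
SE = √(0.206944 × 0.00103267) = 0.01462.
z = (0.29712 − 0.27430)/0.01462 = 0.02282/0.01462 = 1.561.
p-value = P(Z < 1.561) ≈ 0.9407, so at α = 0.025 we fail to reject H₀.

z = 1.561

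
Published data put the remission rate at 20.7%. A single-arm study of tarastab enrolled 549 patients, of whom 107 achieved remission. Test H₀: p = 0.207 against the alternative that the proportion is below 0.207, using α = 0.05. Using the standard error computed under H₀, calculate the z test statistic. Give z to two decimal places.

z = -0.70

p̂ = 107/549 = 0.1949.
Under H₀, SE = √(0.207·0.793/549) = √(0.000299) = 0.0173.
z = (0.1949 − 0.207)/0.0173 = -0.0121/0.0173 = -0.70.
p-value = P(Z < -0.700) ≈ 0.2420. With α = 0.05, fail to reject H₀.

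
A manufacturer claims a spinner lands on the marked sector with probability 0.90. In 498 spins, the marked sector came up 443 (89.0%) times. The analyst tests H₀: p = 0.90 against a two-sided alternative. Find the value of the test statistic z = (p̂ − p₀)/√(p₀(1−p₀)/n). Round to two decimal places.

z = -0.78

p̂ = 443/498 ≈ 0.8896.
SE = √(p₀(1−p₀)/n) = √(0.09/498) = 0.0134.
z = (0.8896 − 0.9)/0.0134 = -0.0104/0.0134 = -0.78.
p-value = 2·P(Z > 0.777) ≈ 0.4373.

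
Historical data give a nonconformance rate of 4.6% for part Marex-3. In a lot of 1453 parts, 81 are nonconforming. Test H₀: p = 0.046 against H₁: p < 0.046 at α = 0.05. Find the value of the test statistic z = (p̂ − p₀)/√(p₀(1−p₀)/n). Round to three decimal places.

p̂ = 81/1453 ≈ 0.0557467.
Standard error under H₀: √(0.046×0.954/1453) = 0.0054957.
z = (0.0557467 − 0.046)/0.0054957 = 0.0097467/0.0054957 = 1.774.
p-value = P(Z < 1.774) ≈ 0.9619. With α = 0.05, fail to reject H₀.

z = 1.774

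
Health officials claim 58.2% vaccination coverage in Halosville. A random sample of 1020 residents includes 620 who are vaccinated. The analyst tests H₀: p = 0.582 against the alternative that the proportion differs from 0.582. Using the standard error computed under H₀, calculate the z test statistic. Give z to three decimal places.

p̂ = 620/1020 = 0.607843.
Standard error under H₀: √(0.582×0.418/1020) = 0.015444.
z = (0.607843 − 0.582)/0.015444 = 0.025843/0.015444 = 1.673.

z = 1.673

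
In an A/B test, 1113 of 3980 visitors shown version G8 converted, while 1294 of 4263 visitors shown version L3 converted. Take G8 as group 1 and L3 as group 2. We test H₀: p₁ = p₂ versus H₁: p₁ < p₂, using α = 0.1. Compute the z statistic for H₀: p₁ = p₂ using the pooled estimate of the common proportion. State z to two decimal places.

z = -2.38

p̂₁ = 1113/3980 ≈ 0.27965, p̂₂ = 1294/4263 ≈ 0.30354.
Pooled p̂ = (1113+1294)/(3980+4263) = 2407/8243 = 0.29201.
SE = √(p̂(1−p̂)(1/n₁+1/n₂)) = √(0.29201·0.70799·0.000485833) = √(0.00010044) = 0.01002.
z = (0.27965 − 0.30354)/0.01002 = -0.02389/0.01002 = -2.38.
p-value = P(Z < -2.384) ≈ 0.0086. With α = 0.1, reject H₀.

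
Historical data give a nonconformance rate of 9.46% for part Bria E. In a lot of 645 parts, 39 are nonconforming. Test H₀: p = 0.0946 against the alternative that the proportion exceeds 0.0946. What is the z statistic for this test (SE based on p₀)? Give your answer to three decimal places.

p̂ = 39/645 ≈ 0.060465.
Standard error under H₀: √(0.0946×0.9054/645) = 0.011524.
z = (0.060465 − 0.0946)/0.011524 = -0.034135/0.011524 = -2.962.

z = -2.962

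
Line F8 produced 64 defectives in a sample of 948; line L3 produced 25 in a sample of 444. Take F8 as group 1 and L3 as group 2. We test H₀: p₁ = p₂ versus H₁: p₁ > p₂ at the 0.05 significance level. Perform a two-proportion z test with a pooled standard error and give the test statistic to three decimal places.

z = 0.796

p̂₁ = 64/948 = 0.06751, p̂₂ = 25/444 = 0.05631.
Pooled p̂ = (64+25)/(948+444) = 89/1392 = 0.06394.
SE = √(p̂(1−p̂)(1/n₁+1/n₂)) = √(0.06394·0.93606·0.0033071) = √(0.000197926) = 0.01407.
z = (0.06751 − 0.05631)/0.01407 = 0.01120/0.01407 = 0.796.
p-value = P(Z > 0.796) ≈ 0.2129. With α = 0.05, fail to reject H₀.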